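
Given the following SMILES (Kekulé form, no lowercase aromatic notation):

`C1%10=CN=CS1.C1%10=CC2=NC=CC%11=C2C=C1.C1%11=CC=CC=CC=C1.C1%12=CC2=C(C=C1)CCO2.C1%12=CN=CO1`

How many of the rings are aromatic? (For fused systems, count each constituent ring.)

5

The SMILES encodes a five-membered ring with a sulfur at position 1 and a nitrogen at position 3 (in a C=N bond), with two double bonds; two fused six-membered rings, each with three alternating double bonds; one ring is all carbon and the other has one ring nitrogen; an eight-membered carbon ring with four alternating C=C double bonds; a six-membered carbon ring with three alternating C=C double bonds, fused to a five-membered ring containing one oxygen and two sp³ carbons; a five-membered ring with an oxygen at position 1 and a nitrogen at position 3 (in a C=N bond), with two double bonds.
The 5-membered ring with one sulfur and one =N– is fully conjugated (every ring atom contributes a p orbital); 2 ring double bonds (4 π electrons) plus a heteroatom lone pair (2) give 6 π electrons. 6 = 4(1)+2, so it is aromatic (thiazole).
The fused 6/6-membered bicyclic (with one nitrogen) is a single π system with 10 sp² atoms and 10 π electrons from ring double bonds. 10 = 4(2)+2, so the system is aromatic and both rings count as aromatic (quinoline).
The 8-membered ring has only sp² ring atoms; a planar conformation would have a fully conjugated π system of 8 electrons. But 8 = 4(2), which is 4n not 4n+2, so it is not aromatic (cyclooctatetraene) — cyclooctatetraene distorts into a non-planar tub to avoid antiaromaticity.
The 6-membered ring has a continuous p-orbital overlap around the ring; 3 ring double bonds give 6 π electrons. 6 = 4(1)+2, so it is aromatic (benzene ring).
The 5-membered ring with one oxygen has two sp³ carbons, so it is not fully conjugated — not aromatic (oxolane ring).
The 5-membered ring with one oxygen and one =N– is fully conjugated (every ring atom contributes a p orbital); 2 ring double bonds (4 π electrons) plus a heteroatom lone pair (2) give 6 π electrons. That satisfies 4n+2 with n=1, so it is aromatic (oxazole).
5 of the 7 rings are aromatic. Total: 5.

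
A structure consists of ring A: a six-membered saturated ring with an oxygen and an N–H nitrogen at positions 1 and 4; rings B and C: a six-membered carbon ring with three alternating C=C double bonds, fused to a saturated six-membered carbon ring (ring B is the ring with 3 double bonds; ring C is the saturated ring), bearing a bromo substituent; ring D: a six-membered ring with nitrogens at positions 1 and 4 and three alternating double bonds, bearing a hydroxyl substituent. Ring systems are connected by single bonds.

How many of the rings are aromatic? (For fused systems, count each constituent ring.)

2

Ring A has only sp³ atoms, so it is not fully conjugated — not aromatic (morpholine).
Ring B has a continuous p-orbital overlap around the ring; 3 ring double bonds give 6 π electrons. 6 = 4(1)+2, so ring B is aromatic (benzene ring).
Ring C has four sp³ carbons, so it is not fully conjugated — not aromatic (cyclohexane ring).
Ring D has a continuous p-orbital overlap around the ring; 3 ring double bonds give 6 π electrons. Since 6 = 4n+2 (n=1), ring D is aromatic (pyrazine).
Aromatic: B, D. Total: 2.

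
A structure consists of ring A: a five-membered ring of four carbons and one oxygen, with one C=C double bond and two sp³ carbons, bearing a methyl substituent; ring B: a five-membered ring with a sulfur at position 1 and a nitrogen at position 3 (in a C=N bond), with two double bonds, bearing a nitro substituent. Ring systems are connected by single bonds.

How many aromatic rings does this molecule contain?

Ring A has two sp³ carbons, so it is not fully conjugated — not aromatic (2,3-dihydrofuran).
Ring B is fully conjugated (every ring atom contributes a p orbital); 2 ring double bonds (4 π electrons) plus a heteroatom lone pair (2) give 6 π electrons. 6 = 4(1)+2, so ring B is aromatic (thiazole).
Aromatic: B. Total: 1.

1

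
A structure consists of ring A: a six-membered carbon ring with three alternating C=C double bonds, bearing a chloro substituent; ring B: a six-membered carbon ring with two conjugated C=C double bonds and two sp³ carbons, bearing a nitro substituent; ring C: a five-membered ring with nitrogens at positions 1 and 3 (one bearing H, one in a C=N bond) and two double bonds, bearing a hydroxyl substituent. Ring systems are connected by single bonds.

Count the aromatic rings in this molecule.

Ring A is planar and fully conjugated; 3 ring double bonds give 6 π electrons. That satisfies 4n+2 with n=1, so ring A is aromatic (benzene).
Ring B has two sp³ carbons, so it is not fully conjugated — not aromatic (1,3-cyclohexadiene).
Ring C is fully conjugated (every ring atom contributes a p orbital); 2 ring double bonds (4 π electrons) plus a heteroatom lone pair (2) give 6 π electrons. 6 = 4(1)+2, so ring C is aromatic (imidazole).
Aromatic: A, C. Total: 2.

2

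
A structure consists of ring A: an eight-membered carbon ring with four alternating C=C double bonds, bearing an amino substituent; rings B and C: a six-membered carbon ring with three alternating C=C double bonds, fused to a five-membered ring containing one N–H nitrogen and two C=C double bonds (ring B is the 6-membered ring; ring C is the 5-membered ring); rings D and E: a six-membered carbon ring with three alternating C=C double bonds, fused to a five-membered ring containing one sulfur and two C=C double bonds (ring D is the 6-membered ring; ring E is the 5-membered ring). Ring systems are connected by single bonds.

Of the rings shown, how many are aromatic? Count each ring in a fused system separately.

Ring A has only sp² ring atoms; a planar conformation would have a fully conjugated π system of 8 electrons. But 8 = 4(2), which is 4n not 4n+2, so ring A is not aromatic (cyclooctatetraene) — cyclooctatetraene distorts into a non-planar tub to avoid antiaromaticity.
Rings B and C form a fused bicyclic system (with one N–H) with 9 sp² atoms and 10 π electrons from ring double bonds plus a heteroatom lone pair. 10 = 4(2)+2, so the system is aromatic and both rings count as aromatic (indole).
Rings D and E form a fused bicyclic system (with one sulfur) with 9 sp² atoms and 10 π electrons from ring double bonds plus a heteroatom lone pair. 10 = 4(2)+2, so the system is aromatic and both rings count as aromatic (benzothiophene).
Aromatic: B, C, D, E. Total: 4.

4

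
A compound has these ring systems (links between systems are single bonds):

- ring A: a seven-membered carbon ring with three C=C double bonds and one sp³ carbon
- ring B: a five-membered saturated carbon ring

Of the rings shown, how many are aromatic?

Ring A has one sp³ carbon, so it is not fully conjugated — not aromatic (cycloheptatriene).
Ring B has only sp³ atoms, so it is not fully conjugated — not aromatic (cyclopentane).
No ring is aromatic. Total: 0.

0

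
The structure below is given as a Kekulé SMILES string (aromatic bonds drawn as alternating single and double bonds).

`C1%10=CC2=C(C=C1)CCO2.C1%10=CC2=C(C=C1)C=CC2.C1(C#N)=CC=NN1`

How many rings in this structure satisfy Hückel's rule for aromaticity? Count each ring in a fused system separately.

The SMILES encodes a six-membered carbon ring with three alternating C=C double bonds, fused to a five-membered ring containing one oxygen and two sp³ carbons; a six-membered carbon ring with three alternating C=C double bonds, fused to a five-membered carbon ring containing one C=C double bond and one sp³ carbon; a five-membered ring with two adjacent nitrogens (one bearing H, one in a double bond) and two double bonds.
The 6-membered ring has a continuous p-orbital overlap around the ring; 3 ring double bonds give 6 π electrons. 6 = 4(1)+2, so it is aromatic (benzene ring).
The 5-membered ring with one oxygen has two sp³ carbons, so it is not fully conjugated — not aromatic (oxolane ring).
The second 6-membered ring is fully conjugated (every ring atom contributes a p orbital); 3 ring double bonds give 6 π electrons. Since 6 = 4n+2 (n=1), it is aromatic (benzene ring).
The 5-membered ring has one sp³ carbon, so it is not fully conjugated — not aromatic (cyclopentene ring).
The 5-membered ring with two adjacent nitrogens (one N–H, one =N–) has a continuous p-orbital overlap around the ring; 2 ring double bonds (4 π electrons) plus a heteroatom lone pair (2) give 6 π electrons. 6 = 4(1)+2, so it is aromatic (pyrazole).
3 of the 5 rings are aromatic. Total: 3.

3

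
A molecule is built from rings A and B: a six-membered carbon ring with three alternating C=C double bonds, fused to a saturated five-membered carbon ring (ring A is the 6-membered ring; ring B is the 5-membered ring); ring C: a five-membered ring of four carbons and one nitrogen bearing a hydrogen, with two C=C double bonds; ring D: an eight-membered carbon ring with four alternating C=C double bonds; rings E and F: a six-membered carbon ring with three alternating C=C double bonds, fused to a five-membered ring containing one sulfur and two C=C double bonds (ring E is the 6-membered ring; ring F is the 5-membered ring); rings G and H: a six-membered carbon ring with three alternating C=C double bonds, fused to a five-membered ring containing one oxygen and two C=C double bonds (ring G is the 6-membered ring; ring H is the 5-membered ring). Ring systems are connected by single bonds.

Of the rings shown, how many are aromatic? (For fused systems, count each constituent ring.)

6

Ring A has a continuous p-orbital overlap around the ring; 3 ring double bonds give 6 π electrons. 6 = 4(1)+2, so ring A is aromatic (benzene ring).
Ring B has three sp³ carbons, so it is not fully conjugated — not aromatic (cyclopentane ring).
Ring C is planar and fully conjugated; 2 ring double bonds (4 π electrons) plus a heteroatom lone pair (2) give 6 π electrons. 6 = 4(1)+2, so ring C is aromatic (pyrrole).
Ring D has only sp² ring atoms; a planar conformation would have a fully conjugated π system of 8 electrons. But 8 = 4(2), which is 4n not 4n+2, so ring D is not aromatic (cyclooctatetraene) — cyclooctatetraene distorts into a non-planar tub to avoid antiaromaticity.
Rings E and F form a fused bicyclic system (with one sulfur) with 9 sp² atoms and 10 π electrons from ring double bonds plus a heteroatom lone pair. 10 = 4(2)+2, so the system is aromatic and both rings count as aromatic (benzothiophene).
Rings G and H form a fused bicyclic system (with one oxygen) with 9 sp² atoms and 10 π electrons from ring double bonds plus a heteroatom lone pair. 10 = 4(2)+2, so the system is aromatic and both rings count as aromatic (benzofuran).
Aromatic: A, C, E, F, G, H. Total: 6.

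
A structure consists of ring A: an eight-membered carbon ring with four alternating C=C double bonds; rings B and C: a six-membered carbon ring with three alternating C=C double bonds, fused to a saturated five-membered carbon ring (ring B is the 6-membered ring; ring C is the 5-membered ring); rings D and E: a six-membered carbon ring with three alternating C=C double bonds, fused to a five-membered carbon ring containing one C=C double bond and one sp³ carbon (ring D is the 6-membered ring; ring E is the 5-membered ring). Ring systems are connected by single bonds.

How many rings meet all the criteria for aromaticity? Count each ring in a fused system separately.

Ring A has only sp² ring atoms; a planar conformation would have a fully conjugated π system of 8 electrons. But 8 = 4(2), which is 4n not 4n+2, so ring A is not aromatic (cyclooctatetraene) — cyclooctatetraene distorts into a non-planar tub to avoid antiaromaticity.
Ring B is planar and fully conjugated; 3 ring double bonds give 6 π electrons. That satisfies 4n+2 with n=1, so ring B is aromatic (benzene ring).
Ring C has three sp³ carbons, so it is not fully conjugated — not aromatic (cyclopentane ring).
Ring D has a continuous p-orbital overlap around the ring; 3 ring double bonds give 6 π electrons. That satisfies 4n+2 with n=1, so ring D is aromatic (benzene ring).
Ring E has one sp³ carbon, so it is not fully conjugated — not aromatic (cyclopentene ring).
Aromatic: B, D. Total: 2.

2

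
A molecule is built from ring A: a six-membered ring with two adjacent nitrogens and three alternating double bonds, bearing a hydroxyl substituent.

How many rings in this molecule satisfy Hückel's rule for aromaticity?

Ring A is planar and fully conjugated; 3 ring double bonds give 6 π electrons. That satisfies 4n+2 with n=1, so ring A is aromatic (pyridazine).

1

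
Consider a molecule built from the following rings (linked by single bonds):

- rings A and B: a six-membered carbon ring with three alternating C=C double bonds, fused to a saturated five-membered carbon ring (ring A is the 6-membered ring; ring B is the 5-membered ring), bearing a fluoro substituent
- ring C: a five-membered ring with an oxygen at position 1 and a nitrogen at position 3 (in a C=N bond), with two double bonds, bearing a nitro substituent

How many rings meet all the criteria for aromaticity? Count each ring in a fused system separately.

Ring A is planar and fully conjugated; 3 ring double bonds give 6 π electrons. That satisfies 4n+2 with n=1, so ring A is aromatic (benzene ring).
Ring B has three sp³ carbons, so it is not fully conjugated — not aromatic (cyclopentane ring).
Ring C is planar and fully conjugated; 2 ring double bonds (4 π electrons) plus a heteroatom lone pair (2) give 6 π electrons. 6 = 4(1)+2, so ring C is aromatic (oxazole).
Aromatic: A, C. Total: 2.

2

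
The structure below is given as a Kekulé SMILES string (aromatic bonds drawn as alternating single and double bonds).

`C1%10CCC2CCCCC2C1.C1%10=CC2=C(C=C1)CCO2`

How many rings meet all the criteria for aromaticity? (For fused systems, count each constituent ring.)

The SMILES encodes two fused six-membered saturated carbon rings; a six-membered carbon ring with three alternating C=C double bonds, fused to a five-membered ring containing one oxygen and two sp³ carbons.
The 6-membered ring has only sp³ atoms, so it is not fully conjugated — not aromatic (cyclohexane ring).
The second 6-membered ring has only sp³ atoms, so it is not fully conjugated — not aromatic (cyclohexane ring).
The third 6-membered ring is planar and fully conjugated; 3 ring double bonds give 6 π electrons. 6 = 4(1)+2, so it is aromatic (benzene ring).
The 5-membered ring with one oxygen has two sp³ carbons, so it is not fully conjugated — not aromatic (oxolane ring).
1 of the 4 rings is aromatic. Total: 1.

1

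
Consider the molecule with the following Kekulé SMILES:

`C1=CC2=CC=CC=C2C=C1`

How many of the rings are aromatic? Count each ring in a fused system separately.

The SMILES encodes two fused six-membered carbon rings, each with three alternating C=C double bonds.
The fused 6/6-membered bicyclic is a single π system with 10 sp² atoms and 10 π electrons from ring double bonds. 10 = 4(2)+2, so the system is aromatic and both rings count as aromatic (naphthalene).
2 of the 2 rings are aromatic. Total: 2.

2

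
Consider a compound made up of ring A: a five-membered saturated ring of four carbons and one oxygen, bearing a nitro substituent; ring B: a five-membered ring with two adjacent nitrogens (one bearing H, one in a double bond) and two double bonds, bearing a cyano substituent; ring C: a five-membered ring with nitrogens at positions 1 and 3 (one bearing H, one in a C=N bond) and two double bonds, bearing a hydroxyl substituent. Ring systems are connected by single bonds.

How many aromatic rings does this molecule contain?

2

Ring A has only sp³ atoms, so it is not fully conjugated — not aromatic (tetrahydrofuran).
Ring B is fully conjugated (every ring atom contributes a p orbital); 2 ring double bonds (4 π electrons) plus a heteroatom lone pair (2) give 6 π electrons. 6 = 4(1)+2, so ring B is aromatic (pyrazole).
Ring C is fully conjugated (every ring atom contributes a p orbital); 2 ring double bonds (4 π electrons) plus a heteroatom lone pair (2) give 6 π electrons. That satisfies 4n+2 with n=1, so ring C is aromatic (imidazole).
Aromatic: B, C. Total: 2.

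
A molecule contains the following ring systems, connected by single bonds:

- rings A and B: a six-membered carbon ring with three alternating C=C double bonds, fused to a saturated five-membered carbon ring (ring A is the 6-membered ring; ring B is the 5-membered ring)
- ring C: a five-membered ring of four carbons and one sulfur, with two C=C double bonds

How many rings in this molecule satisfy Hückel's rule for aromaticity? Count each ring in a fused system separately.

Ring A has a continuous p-orbital overlap around the ring; 3 ring double bonds give 6 π electrons. 6 = 4(1)+2, so ring A is aromatic (benzene ring).
Ring B has three sp³ carbons, so it is not fully conjugated — not aromatic (cyclopentane ring).
Ring C has a continuous p-orbital overlap around the ring; 2 ring double bonds (4 π electrons) plus a heteroatom lone pair (2) give 6 π electrons. 6 = 4(1)+2, so ring C is aromatic (thiophene).
Aromatic: A, C. Total: 2.

2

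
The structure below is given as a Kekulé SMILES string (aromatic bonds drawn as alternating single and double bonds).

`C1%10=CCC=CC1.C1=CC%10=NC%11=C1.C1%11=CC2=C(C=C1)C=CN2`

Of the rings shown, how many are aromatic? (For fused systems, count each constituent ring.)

The SMILES encodes a six-membered carbon ring with two isolated C=C double bonds and two sp³ carbons; a six-membered ring of five carbons and one nitrogen with three alternating double bonds; a six-membered carbon ring with three alternating C=C double bonds, fused to a five-membered ring containing one N–H nitrogen and two C=C double bonds.
The 6-membered ring has two sp³ carbons, so it is not fully conjugated — not aromatic (1,4-cyclohexadiene).
The 6-membered ring with one nitrogen is fully conjugated (every ring atom contributes a p orbital); 3 ring double bonds give 6 π electrons. Since 6 = 4n+2 (n=1), it is aromatic (pyridine).
The fused 6/5-membered bicyclic (with one N–H) is a single π system with 9 sp² atoms and 10 π electrons from ring double bonds plus a heteroatom lone pair. 10 = 4(2)+2, so the system is aromatic and both rings count as aromatic (indole).
3 of the 4 rings are aromatic. Total: 3.

3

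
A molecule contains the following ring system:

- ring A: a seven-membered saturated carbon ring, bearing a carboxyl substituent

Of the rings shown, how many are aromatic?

0

Ring A has only sp³ atoms, so it is not fully conjugated — not aromatic (cycloheptane).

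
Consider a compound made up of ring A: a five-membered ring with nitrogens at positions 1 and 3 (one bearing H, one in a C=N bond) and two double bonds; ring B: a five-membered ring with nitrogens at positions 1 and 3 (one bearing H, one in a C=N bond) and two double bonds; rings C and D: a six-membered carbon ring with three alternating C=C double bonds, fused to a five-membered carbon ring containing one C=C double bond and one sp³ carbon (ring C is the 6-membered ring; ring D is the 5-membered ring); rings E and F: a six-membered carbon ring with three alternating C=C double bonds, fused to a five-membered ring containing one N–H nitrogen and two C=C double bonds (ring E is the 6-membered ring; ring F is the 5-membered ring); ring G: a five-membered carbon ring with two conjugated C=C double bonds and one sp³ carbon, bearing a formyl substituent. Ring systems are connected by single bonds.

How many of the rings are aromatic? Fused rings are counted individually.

Ring A is planar and fully conjugated; 2 ring double bonds (4 π electrons) plus a heteroatom lone pair (2) give 6 π electrons. 6 = 4(1)+2, so ring A is aromatic (imidazole).
Ring B is fully conjugated (every ring atom contributes a p orbital); 2 ring double bonds (4 π electrons) plus a heteroatom lone pair (2) give 6 π electrons. 6 = 4(1)+2, so ring B is aromatic (imidazole).
Ring C has a continuous p-orbital overlap around the ring; 3 ring double bonds give 6 π electrons. That satisfies 4n+2 with n=1, so ring C is aromatic (benzene ring).
Ring D has one sp³ carbon, so it is not fully conjugated — not aromatic (cyclopentene ring).
Rings E and F form a fused bicyclic system (with one N–H) with 9 sp² atoms and 10 π electrons from ring double bonds plus a heteroatom lone pair. 10 = 4(2)+2, so the system is aromatic and both rings count as aromatic (indole).
Ring G has one sp³ carbon, so it is not fully conjugated — not aromatic (cyclopentadiene).
Aromatic: A, B, C, E, F. Total: 5.

5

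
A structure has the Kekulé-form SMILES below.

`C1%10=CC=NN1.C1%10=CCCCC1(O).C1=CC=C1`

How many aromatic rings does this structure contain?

1

The SMILES encodes a five-membered ring with two adjacent nitrogens (one bearing H, one in a double bond) and two double bonds; a six-membered carbon ring with one C=C double bond; a four-membered carbon ring with two alternating C=C double bonds.
The 5-membered ring with two adjacent nitrogens (one N–H, one =N–) is fully conjugated (every ring atom contributes a p orbital); 2 ring double bonds (4 π electrons) plus a heteroatom lone pair (2) give 6 π electrons. 6 = 4(1)+2, so it is aromatic (pyrazole).
The 6-membered ring has four sp³ carbons, so it is not fully conjugated — not aromatic (cyclohexene).
The 4-membered ring has only sp² ring atoms; a planar conformation would have a fully conjugated π system of 4 electrons. But 4 = 4(1), which is 4n not 4n+2, so it is not aromatic (cyclobutadiene) — cyclobutadiene is antiaromatic and distorts to a rectangle.
1 of the 3 rings is aromatic. Total: 1.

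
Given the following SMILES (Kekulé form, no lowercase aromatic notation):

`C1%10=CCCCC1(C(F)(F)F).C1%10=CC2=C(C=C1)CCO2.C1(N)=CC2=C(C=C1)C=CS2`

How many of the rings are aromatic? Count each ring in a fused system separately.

3

The SMILES encodes a six-membered carbon ring with one C=C double bond; a six-membered carbon ring with three alternating C=C double bonds, fused to a five-membered ring containing one oxygen and two sp³ carbons; a six-membered carbon ring with three alternating C=C double bonds, fused to a five-membered ring containing one sulfur and two C=C double bonds.
The 6-membered ring has four sp³ carbons, so it is not fully conjugated — not aromatic (cyclohexene).
The second 6-membered ring is fully conjugated (every ring atom contributes a p orbital); 3 ring double bonds give 6 π electrons. Since 6 = 4n+2 (n=1), it is aromatic (benzene ring).
The 5-membered ring with one oxygen has two sp³ carbons, so it is not fully conjugated — not aromatic (oxolane ring).
The fused 6/5-membered bicyclic (with one sulfur) is a single π system with 9 sp² atoms and 10 π electrons from ring double bonds plus a heteroatom lone pair. 10 = 4(2)+2, so the system is aromatic and both rings count as aromatic (benzothiophene).
3 of the 5 rings are aromatic. Total: 3.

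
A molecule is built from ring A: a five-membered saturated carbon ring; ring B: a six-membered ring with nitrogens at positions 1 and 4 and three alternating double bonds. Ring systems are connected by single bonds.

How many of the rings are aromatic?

1

Ring A has only sp³ atoms, so it is not fully conjugated — not aromatic (cyclopentane).
Ring B is fully conjugated (every ring atom contributes a p orbital); 3 ring double bonds give 6 π electrons. Since 6 = 4n+2 (n=1), ring B is aromatic (pyrazine).
Aromatic: B. Total: 1.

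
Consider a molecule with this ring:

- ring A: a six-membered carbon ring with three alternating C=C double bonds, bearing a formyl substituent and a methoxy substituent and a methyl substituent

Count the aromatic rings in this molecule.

Ring A has a continuous p-orbital overlap around the ring; 3 ring double bonds give 6 π electrons. 6 = 4(1)+2, so ring A is aromatic (benzene).

1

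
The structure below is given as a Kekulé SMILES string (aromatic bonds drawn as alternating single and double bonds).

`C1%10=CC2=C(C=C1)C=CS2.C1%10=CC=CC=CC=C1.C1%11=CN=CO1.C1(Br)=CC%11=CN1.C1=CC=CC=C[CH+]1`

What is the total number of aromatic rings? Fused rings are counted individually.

5

The SMILES encodes a six-membered carbon ring with three alternating C=C double bonds, fused to a five-membered ring containing one sulfur and two C=C double bonds; an eight-membered carbon ring with four alternating C=C double bonds; a five-membered ring with an oxygen at position 1 and a nitrogen at position 3 (in a C=N bond), with two double bonds; a five-membered ring of four carbons and one nitrogen bearing a hydrogen, with two C=C double bonds; a seven-membered all-carbon ring bearing a positive charge on one carbon, with three C=C double bonds.
The fused 6/5-membered bicyclic (with one sulfur) is a single π system with 9 sp² atoms and 10 π electrons from ring double bonds plus a heteroatom lone pair. 10 = 4(2)+2, so the system is aromatic and both rings count as aromatic (benzothiophene).
The 8-membered ring has only sp² ring atoms; a planar conformation would have a fully conjugated π system of 8 electrons. But 8 = 4(2), which is 4n not 4n+2, so it is not aromatic (cyclooctatetraene) — cyclooctatetraene distorts into a non-planar tub to avoid antiaromaticity.
The 5-membered ring with one oxygen and one =N– has a continuous p-orbital overlap around the ring; 2 ring double bonds (4 π electrons) plus a heteroatom lone pair (2) give 6 π electrons. Since 6 = 4n+2 (n=1), it is aromatic (oxazole).
The 5-membered ring with one N–H is planar and fully conjugated; 2 ring double bonds (4 π electrons) plus a heteroatom lone pair (2) give 6 π electrons. 6 = 4(1)+2, so it is aromatic (pyrrole).
The 7-membered ring has a continuous p-orbital overlap around the ring; 3 ring double bonds (6 π electrons) plus the carbocation's empty p orbital (0, but keeps the ring conjugated) give 6 π electrons. 6 = 4(1)+2, so it is aromatic (tropylium cation).
5 of the 6 rings are aromatic. Total: 5.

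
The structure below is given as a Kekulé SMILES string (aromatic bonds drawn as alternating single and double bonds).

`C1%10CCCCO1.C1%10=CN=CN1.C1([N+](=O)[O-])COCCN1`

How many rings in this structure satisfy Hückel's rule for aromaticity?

1

The SMILES encodes a six-membered saturated ring of five carbons and one oxygen; a five-membered ring with nitrogens at positions 1 and 3 (one bearing H, one in a C=N bond) and two double bonds; a six-membered saturated ring with an oxygen and an N–H nitrogen at positions 1 and 4.
The 6-membered ring with one oxygen has only sp³ atoms, so it is not fully conjugated — not aromatic (tetrahydropyran).
The 5-membered ring with two nitrogens (one N–H, one =N–) has a continuous p-orbital overlap around the ring; 2 ring double bonds (4 π electrons) plus a heteroatom lone pair (2) give 6 π electrons. That satisfies 4n+2 with n=1, so it is aromatic (imidazole).
The 6-membered ring with one oxygen and one N–H (1,4) has only sp³ atoms, so it is not fully conjugated — not aromatic (morpholine).
1 of the 3 rings is aromatic. Total: 1.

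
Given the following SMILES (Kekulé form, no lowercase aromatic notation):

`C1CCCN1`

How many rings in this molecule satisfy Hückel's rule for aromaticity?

0

The SMILES encodes a five-membered saturated ring of four carbons and one N–H nitrogen.
The 5-membered ring with one N–H has only sp³ atoms, so it is not fully conjugated — not aromatic (pyrrolidine).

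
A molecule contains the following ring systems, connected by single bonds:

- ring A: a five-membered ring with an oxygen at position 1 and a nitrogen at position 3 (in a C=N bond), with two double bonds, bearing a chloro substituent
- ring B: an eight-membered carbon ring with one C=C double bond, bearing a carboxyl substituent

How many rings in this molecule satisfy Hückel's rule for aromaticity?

1

Ring A is planar and fully conjugated; 2 ring double bonds (4 π electrons) plus a heteroatom lone pair (2) give 6 π electrons. Since 6 = 4n+2 (n=1), ring A is aromatic (oxazole).
Ring B has six sp³ carbons, so it is not fully conjugated — not aromatic (cyclooctene).
Aromatic: A. Total: 1.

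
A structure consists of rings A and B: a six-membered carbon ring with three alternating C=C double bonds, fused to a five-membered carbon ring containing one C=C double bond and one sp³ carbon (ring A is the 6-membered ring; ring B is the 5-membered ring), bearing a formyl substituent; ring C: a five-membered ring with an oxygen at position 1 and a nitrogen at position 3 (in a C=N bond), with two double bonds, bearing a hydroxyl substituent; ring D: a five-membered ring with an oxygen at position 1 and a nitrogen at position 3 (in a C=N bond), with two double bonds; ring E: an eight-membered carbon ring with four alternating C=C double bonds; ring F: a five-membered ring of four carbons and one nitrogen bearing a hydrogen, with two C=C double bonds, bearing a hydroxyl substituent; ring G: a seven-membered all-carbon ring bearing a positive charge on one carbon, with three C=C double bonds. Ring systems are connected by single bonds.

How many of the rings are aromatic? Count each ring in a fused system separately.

Ring A is planar and fully conjugated; 3 ring double bonds give 6 π electrons. That satisfies 4n+2 with n=1, so ring A is aromatic (benzene ring).
Ring B has one sp³ carbon, so it is not fully conjugated — not aromatic (cyclopentene ring).
Ring C has a continuous p-orbital overlap around the ring; 2 ring double bonds (4 π electrons) plus a heteroatom lone pair (2) give 6 π electrons. That satisfies 4n+2 with n=1, so ring C is aromatic (oxazole).
Ring D has a continuous p-orbital overlap around the ring; 2 ring double bonds (4 π electrons) plus a heteroatom lone pair (2) give 6 π electrons. That satisfies 4n+2 with n=1, so ring D is aromatic (oxazole).
Ring E has only sp² ring atoms; a planar conformation would have a fully conjugated π system of 8 electrons. But 8 = 4(2), which is 4n not 4n+2, so ring E is not aromatic (cyclooctatetraene) — cyclooctatetraene distorts into a non-planar tub to avoid antiaromaticity.
Ring F is planar and fully conjugated; 2 ring double bonds (4 π electrons) plus a heteroatom lone pair (2) give 6 π electrons. 6 = 4(1)+2, so ring F is aromatic (pyrrole).
Ring G has a continuous p-orbital overlap around the ring; 3 ring double bonds (6 π electrons) plus the carbocation's empty p orbital (0, but keeps the ring conjugated) give 6 π electrons. That satisfies 4n+2 with n=1, so ring G is aromatic (tropylium cation).
Aromatic: A, C, D, F, G. Total: 5.

5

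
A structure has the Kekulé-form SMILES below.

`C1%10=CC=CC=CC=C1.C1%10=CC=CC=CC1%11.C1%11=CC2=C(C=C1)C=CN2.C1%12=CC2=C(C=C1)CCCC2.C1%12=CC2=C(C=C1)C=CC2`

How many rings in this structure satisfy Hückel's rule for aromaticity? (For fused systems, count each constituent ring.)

4

The SMILES encodes an eight-membered carbon ring with four alternating C=C double bonds; a seven-membered carbon ring with three C=C double bonds and one sp³ carbon; a six-membered carbon ring with three alternating C=C double bonds, fused to a five-membered ring containing one N–H nitrogen and two C=C double bonds; a six-membered carbon ring with three alternating C=C double bonds, fused to a saturated six-membered carbon ring; a six-membered carbon ring with three alternating C=C double bonds, fused to a five-membered carbon ring containing one C=C double bond and one sp³ carbon.
The 8-membered ring has only sp² ring atoms; a planar conformation would have a fully conjugated π system of 8 electrons. But 8 = 4(2), which is 4n not 4n+2, so it is not aromatic (cyclooctatetraene) — cyclooctatetraene distorts into a non-planar tub to avoid antiaromaticity.
The 7-membered ring has one sp³ carbon, so it is not fully conjugated — not aromatic (cycloheptatriene).
The fused 6/5-membered bicyclic (with one N–H) is a single π system with 9 sp² atoms and 10 π electrons from ring double bonds plus a heteroatom lone pair. 10 = 4(2)+2, so the system is aromatic and both rings count as aromatic (indole).
The 6-membered ring is fully conjugated (every ring atom contributes a p orbital); 3 ring double bonds give 6 π electrons. Since 6 = 4n+2 (n=1), it is aromatic (benzene ring).
The second 6-membered ring has four sp³ carbons, so it is not fully conjugated — not aromatic (cyclohexane ring).
The third 6-membered ring is fully conjugated (every ring atom contributes a p orbital); 3 ring double bonds give 6 π electrons. Since 6 = 4n+2 (n=1), it is aromatic (benzene ring).
The 5-membered ring has one sp³ carbon, so it is not fully conjugated — not aromatic (cyclopentene ring).
4 of the 8 rings are aromatic. Total: 4.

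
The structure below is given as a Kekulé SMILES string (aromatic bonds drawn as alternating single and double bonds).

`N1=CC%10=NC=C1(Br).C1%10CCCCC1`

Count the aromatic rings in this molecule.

1

The SMILES encodes a six-membered ring with nitrogens at positions 1 and 4 and three alternating double bonds; a six-membered saturated carbon ring.
The 6-membered ring with two nitrogens (1,4) has a continuous p-orbital overlap around the ring; 3 ring double bonds give 6 π electrons. Since 6 = 4n+2 (n=1), it is aromatic (pyrazine).
The 6-membered ring has only sp³ atoms, so it is not fully conjugated — not aromatic (cyclohexane).
1 of the 2 rings is aromatic. Total: 1.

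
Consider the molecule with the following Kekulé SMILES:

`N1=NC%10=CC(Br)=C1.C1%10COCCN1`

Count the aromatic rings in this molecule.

The SMILES encodes a six-membered ring with two adjacent nitrogens and three alternating double bonds; a six-membered saturated ring with an oxygen and an N–H nitrogen at positions 1 and 4.
The 6-membered ring with two nitrogens (1,2) has a continuous p-orbital overlap around the ring; 3 ring double bonds give 6 π electrons. That satisfies 4n+2 with n=1, so it is aromatic (pyridazine).
The 6-membered ring with one oxygen and one N–H (1,4) has only sp³ atoms, so it is not fully conjugated — not aromatic (morpholine).
1 of the 2 rings is aromatic. Total: 1.

1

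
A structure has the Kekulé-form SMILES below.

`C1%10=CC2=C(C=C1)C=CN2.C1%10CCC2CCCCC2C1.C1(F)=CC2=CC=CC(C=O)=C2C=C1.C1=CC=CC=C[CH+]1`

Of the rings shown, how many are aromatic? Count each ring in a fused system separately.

5

The SMILES encodes a six-membered carbon ring with three alternating C=C double bonds, fused to a five-membered ring containing one N–H nitrogen and two C=C double bonds; two fused six-membered saturated carbon rings; two fused six-membered carbon rings, each with three alternating C=C double bonds; a seven-membered all-carbon ring bearing a positive charge on one carbon, with three C=C double bonds.
The fused 6/5-membered bicyclic (with one N–H) is a single π system with 9 sp² atoms and 10 π electrons from ring double bonds plus a heteroatom lone pair. 10 = 4(2)+2, so the system is aromatic and both rings count as aromatic (indole).
The 6-membered ring has only sp³ atoms, so it is not fully conjugated — not aromatic (cyclohexane ring).
The second 6-membered ring has only sp³ atoms, so it is not fully conjugated — not aromatic (cyclohexane ring).
The fused 6/6-membered bicyclic is a single π system with 10 sp² atoms and 10 π electrons from ring double bonds. 10 = 4(2)+2, so the system is aromatic and both rings count as aromatic (naphthalene).
The 7-membered ring has a continuous p-orbital overlap around the ring; 3 ring double bonds (6 π electrons) plus the carbocation's empty p orbital (0, but keeps the ring conjugated) give 6 π electrons. Since 6 = 4n+2 (n=1), it is aromatic (tropylium cation).
5 of the 7 rings are aromatic. Total: 5.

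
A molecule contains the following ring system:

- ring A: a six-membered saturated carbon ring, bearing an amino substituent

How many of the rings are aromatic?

0

Ring A has only sp³ atoms, so it is not fully conjugated — not aromatic (cyclohexane).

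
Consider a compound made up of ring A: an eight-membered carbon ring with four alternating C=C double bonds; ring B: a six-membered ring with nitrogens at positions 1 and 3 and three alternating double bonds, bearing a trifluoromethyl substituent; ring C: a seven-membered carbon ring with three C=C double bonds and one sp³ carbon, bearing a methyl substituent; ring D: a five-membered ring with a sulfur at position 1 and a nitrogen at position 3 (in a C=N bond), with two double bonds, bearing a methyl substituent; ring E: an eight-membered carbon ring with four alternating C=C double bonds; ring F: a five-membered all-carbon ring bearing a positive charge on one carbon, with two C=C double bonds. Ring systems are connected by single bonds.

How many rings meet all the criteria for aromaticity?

Ring A has only sp² ring atoms; a planar conformation would have a fully conjugated π system of 8 electrons. But 8 = 4(2), which is 4n not 4n+2, so ring A is not aromatic (cyclooctatetraene) — cyclooctatetraene distorts into a non-planar tub to avoid antiaromaticity.
Ring B is planar and fully conjugated; 3 ring double bonds give 6 π electrons. Since 6 = 4n+2 (n=1), ring B is aromatic (pyrimidine).
Ring C has one sp³ carbon, so it is not fully conjugated — not aromatic (cycloheptatriene).
Ring D is fully conjugated (every ring atom contributes a p orbital); 2 ring double bonds (4 π electrons) plus a heteroatom lone pair (2) give 6 π electrons. That satisfies 4n+2 with n=1, so ring D is aromatic (thiazole).
Ring E has only sp² ring atoms; a planar conformation would have a fully conjugated π system of 8 electrons. But 8 = 4(2), which is 4n not 4n+2, so ring E is not aromatic (cyclooctatetraene) — cyclooctatetraene distorts into a non-planar tub to avoid antiaromaticity.
Ring F has only sp² ring atoms; a planar conformation would have a fully conjugated π system of 4 electrons. But 4 = 4(1), which is 4n not 4n+2, so ring F is not aromatic (cyclopentadienyl cation).
Aromatic: B, D. Total: 2.

2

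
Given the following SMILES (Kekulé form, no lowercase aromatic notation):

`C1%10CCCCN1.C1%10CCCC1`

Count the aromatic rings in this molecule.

The SMILES encodes a six-membered saturated ring of five carbons and one N–H nitrogen; a five-membered saturated carbon ring.
The 6-membered ring with one N–H has only sp³ atoms, so it is not fully conjugated — not aromatic (piperidine).
The 5-membered ring has only sp³ atoms, so it is not fully conjugated — not aromatic (cyclopentane).
None of the rings are aromatic. Total: 0.

0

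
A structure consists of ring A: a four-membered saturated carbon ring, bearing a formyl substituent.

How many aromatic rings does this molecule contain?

0

Ring A has only sp³ atoms, so it is not fully conjugated — not aromatic (cyclobutane).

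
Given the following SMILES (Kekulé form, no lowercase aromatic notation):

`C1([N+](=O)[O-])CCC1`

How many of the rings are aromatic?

0

The SMILES encodes a four-membered saturated carbon ring.
The 4-membered ring has only sp³ atoms, so it is not fully conjugated — not aromatic (cyclobutane).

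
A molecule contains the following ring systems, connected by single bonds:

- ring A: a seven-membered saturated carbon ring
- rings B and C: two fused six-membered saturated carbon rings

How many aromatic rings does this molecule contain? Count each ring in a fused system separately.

0

Ring A has only sp³ atoms, so it is not fully conjugated — not aromatic (cycloheptane).
Ring B has only sp³ atoms, so it is not fully conjugated — not aromatic (cyclohexane ring).
Ring C has only sp³ atoms, so it is not fully conjugated — not aromatic (cyclohexane ring).
No ring is aromatic. Total: 0.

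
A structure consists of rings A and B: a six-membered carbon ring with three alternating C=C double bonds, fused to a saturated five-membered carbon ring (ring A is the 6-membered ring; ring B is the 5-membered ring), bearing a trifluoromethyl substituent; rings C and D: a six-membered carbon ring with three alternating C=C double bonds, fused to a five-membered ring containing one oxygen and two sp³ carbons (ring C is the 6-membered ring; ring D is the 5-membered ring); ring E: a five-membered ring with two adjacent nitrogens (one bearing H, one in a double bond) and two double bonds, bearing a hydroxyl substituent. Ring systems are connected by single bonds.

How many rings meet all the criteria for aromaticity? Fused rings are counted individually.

Ring A is planar and fully conjugated; 3 ring double bonds give 6 π electrons. That satisfies 4n+2 with n=1, so ring A is aromatic (benzene ring).
Ring B has three sp³ carbons, so it is not fully conjugated — not aromatic (cyclopentane ring).
Ring C is fully conjugated (every ring atom contributes a p orbital); 3 ring double bonds give 6 π electrons. That satisfies 4n+2 with n=1, so ring C is aromatic (benzene ring).
Ring D has two sp³ carbons, so it is not fully conjugated — not aromatic (oxolane ring).
Ring E has a continuous p-orbital overlap around the ring; 2 ring double bonds (4 π electrons) plus a heteroatom lone pair (2) give 6 π electrons. That satisfies 4n+2 with n=1, so ring E is aromatic (pyrazole).
Aromatic: A, C, E. Total: 3.

3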